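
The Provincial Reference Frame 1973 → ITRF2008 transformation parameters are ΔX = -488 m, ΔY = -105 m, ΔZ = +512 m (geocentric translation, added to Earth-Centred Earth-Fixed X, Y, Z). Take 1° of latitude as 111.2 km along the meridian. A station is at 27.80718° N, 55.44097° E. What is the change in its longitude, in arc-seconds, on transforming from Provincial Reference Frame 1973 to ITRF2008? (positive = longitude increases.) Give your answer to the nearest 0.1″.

Δλ = 12.5″

sin φ = 0.466497, cos φ = 0.884523, sin λ = 0.823542, cos λ = 0.567255.
East component: ΔE = −sin λ·ΔX + cos λ·ΔY = −(0.823542)(-488) + (0.567255)(-105) = 342.33 m.
1° of latitude spans 111200 m; at latitude φ, 1° of longitude spans that × cos φ = 98358.9 m, so Δλ = 342.33 / 98358.9 × 3600 = 12.529″.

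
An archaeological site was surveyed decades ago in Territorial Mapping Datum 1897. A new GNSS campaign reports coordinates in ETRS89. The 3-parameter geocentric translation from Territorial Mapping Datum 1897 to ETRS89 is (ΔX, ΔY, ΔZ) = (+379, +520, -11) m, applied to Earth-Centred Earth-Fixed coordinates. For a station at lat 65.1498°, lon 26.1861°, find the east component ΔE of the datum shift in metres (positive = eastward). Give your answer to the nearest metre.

ΔE = 299 m

At φ = 65.1498°, λ = 26.1861°: sin φ = 0.907410, cos φ = 0.420247, sin λ = 0.441288, cos λ = 0.897365.
ΔE = −sin λ·ΔX + cos λ·ΔY = −(0.441288)·(379) + (0.897365)·(520) = 299.38 m.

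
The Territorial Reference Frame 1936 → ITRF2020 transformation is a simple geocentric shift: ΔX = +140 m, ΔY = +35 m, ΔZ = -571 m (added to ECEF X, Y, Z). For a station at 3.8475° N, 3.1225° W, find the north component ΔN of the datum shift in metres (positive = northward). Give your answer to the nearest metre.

At φ = 3.8475°, λ = -3.1225°: sin φ = 0.067101, cos φ = 0.997746, sin λ = -0.054471, cos λ = 0.998515.
ΔN = −sin φ cos λ·ΔX − sin φ sin λ·ΔY + cos φ·ΔZ = −(0.067101)(0.998515)(140) − (0.067101)(-0.054471)(35) + (0.997746)(-571) = -578.97 m.

ΔN = -579 m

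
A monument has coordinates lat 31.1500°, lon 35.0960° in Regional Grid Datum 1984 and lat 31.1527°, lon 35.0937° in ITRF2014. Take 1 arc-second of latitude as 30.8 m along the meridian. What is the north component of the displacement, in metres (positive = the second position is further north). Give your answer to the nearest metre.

ΔN = 299 m

Δφ = 31.1527° − 31.1500° = +0.0027°; Δλ = 35.0937° − 35.0960° = -0.0023°.
1° of latitude = 3600 × 30.80 = 110880 m.
ΔN = Δφ × 110880 = 299.4 m; ΔE = Δλ × 110880 × cos(31.1500°) = -0.0023 × 110880 × 0.855816 = -218.3 m.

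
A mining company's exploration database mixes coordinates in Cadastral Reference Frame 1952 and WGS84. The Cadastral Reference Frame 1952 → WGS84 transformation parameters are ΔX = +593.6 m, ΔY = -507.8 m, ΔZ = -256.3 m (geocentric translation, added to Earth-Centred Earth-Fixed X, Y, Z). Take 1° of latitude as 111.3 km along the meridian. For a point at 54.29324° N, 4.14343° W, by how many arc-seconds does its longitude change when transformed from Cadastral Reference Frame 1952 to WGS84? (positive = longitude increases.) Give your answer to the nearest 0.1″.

Δλ = -25.7″

sin φ = 0.812015, cos φ = 0.583637, sin λ = -0.072253, cos λ = 0.997386.
East component: ΔE = −sin λ·ΔX + cos λ·ΔY = −(-0.072253)(593.6) + (0.997386)(-507.8) = -463.58 m.
1° of latitude spans 111300 m; at latitude φ, 1° of longitude spans that × cos φ = 64958.8 m, so Δλ = -463.58 / 64958.8 × 3600 = -25.692″.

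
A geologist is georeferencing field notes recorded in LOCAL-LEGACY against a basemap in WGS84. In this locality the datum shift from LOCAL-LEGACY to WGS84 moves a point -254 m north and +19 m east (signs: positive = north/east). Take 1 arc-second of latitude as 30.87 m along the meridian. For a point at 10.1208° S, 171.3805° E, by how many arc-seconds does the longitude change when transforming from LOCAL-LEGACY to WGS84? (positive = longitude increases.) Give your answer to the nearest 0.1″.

At latitude -10.1208°, cos φ = 0.984439.
1″ of longitude at this latitude = 30.87 × cos φ = 30.3896 m, so Δλ = 19.0 / 30.3896 = 0.625″.

Δλ = 0.6″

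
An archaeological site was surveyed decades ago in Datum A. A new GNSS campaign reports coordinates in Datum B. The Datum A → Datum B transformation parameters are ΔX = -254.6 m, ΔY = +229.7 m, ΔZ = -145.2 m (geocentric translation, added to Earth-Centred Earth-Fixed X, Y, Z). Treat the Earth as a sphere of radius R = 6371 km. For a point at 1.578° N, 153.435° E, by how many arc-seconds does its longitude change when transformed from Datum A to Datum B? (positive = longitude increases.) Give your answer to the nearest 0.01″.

Δλ = -2.97″

sin φ = 0.027538, cos φ = 0.999621, sin λ = 0.447213, cos λ = -0.894428.
East component: ΔE = −sin λ·ΔX + cos λ·ΔY = −(0.447213)(-254.6) + (-0.894428)(229.7) = -91.59 m.
1° of latitude spans πR/180 = 111195 m; at latitude φ, 1° of longitude spans that × cos φ = 111152.8 m, so Δλ = -91.59 / 111152.8 × 3600 = -2.966″.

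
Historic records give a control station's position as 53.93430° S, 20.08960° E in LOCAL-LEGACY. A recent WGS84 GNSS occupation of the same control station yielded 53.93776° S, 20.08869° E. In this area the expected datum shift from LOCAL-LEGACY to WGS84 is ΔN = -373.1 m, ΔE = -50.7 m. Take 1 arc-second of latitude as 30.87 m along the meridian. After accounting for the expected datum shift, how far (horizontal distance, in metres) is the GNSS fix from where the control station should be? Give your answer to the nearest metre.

14 m

Observed coordinate differences: Δφ = -0.00346°, Δλ = -0.00091°.
Converting to metres (1° lat = 111132 m, cos φ = 0.588713): observed ΔN = -384.5 m, observed ΔE = -59.5 m.
Subtracting the expected shift leaves a residual of -384.5 − (-373.1) = -11.4 m north and -59.5 − (-50.7) = -8.8 m east.
Residual distance = √((-11.4)² + (-8.8)²) = 14.4 m.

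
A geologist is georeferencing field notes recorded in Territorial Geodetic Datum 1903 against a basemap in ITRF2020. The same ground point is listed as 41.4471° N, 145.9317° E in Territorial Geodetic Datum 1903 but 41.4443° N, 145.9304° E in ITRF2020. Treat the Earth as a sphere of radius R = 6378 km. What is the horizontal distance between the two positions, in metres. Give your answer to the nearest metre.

Δφ = 41.4443° − 41.4471° = -0.0028°; Δλ = 145.9304° − 145.9317° = -0.0013°.
1° along a meridian = πR/180 = 111317 m.
ΔN = Δφ × 111317 = -311.7 m; ΔE = Δλ × 111317 × cos(41.4471°) = -0.0013 × 111317 × 0.749567 = -108.5 m.
Distance = √(ΔE² + ΔN²) = √((-108.5)² + (-311.7)²) = 330.0 m.

330 m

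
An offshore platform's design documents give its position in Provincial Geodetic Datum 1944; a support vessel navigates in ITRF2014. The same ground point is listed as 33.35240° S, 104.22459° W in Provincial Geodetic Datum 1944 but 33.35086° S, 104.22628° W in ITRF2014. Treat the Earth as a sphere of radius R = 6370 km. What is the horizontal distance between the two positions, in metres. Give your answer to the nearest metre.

Δφ = -33.35086° − -33.35240° = +0.00154°; Δλ = -104.22628° − -104.22459° = -0.00169°.
1° along a meridian = πR/180 = 111177 m.
ΔN = Δφ × 111177 = 171.2 m; ΔE = Δλ × 111177 × cos(-33.35240°) = -0.00169 × 111177 × 0.835305 = -156.9 m.
Distance = √(ΔE² + ΔN²) = √((-156.9)² + 171.2²) = 232.3 m.

232 m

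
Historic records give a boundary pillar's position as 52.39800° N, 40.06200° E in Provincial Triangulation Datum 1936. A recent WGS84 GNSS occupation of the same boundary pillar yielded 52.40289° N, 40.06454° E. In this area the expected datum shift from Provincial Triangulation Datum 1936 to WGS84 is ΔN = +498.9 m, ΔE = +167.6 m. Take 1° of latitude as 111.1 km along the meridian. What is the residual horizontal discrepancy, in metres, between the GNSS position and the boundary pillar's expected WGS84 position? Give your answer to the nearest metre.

45 m

Observed coordinate differences: Δφ = +0.00489°, Δλ = +0.00254°.
Converting to metres (1° lat = 111100 m, cos φ = 0.610173): observed ΔN = 543.3 m, observed ΔE = 172.2 m.
Subtracting the expected shift leaves a residual of 543.3 − (498.9) = 44.4 m north and 172.2 − (167.6) = 4.6 m east.
Residual distance = √(44.4² + 4.6²) = 44.6 m.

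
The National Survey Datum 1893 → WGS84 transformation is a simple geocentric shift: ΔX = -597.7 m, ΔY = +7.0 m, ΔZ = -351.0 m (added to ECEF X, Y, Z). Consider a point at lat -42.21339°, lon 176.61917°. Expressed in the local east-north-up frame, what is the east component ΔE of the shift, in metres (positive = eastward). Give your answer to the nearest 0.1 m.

At φ = -42.21339°, λ = 176.61917°: sin φ = -0.671894, cos φ = 0.740648, sin λ = 0.058972, cos λ = -0.998260.
ΔE = −sin λ·ΔX + cos λ·ΔY = −(0.058972)·(-597.7) + (-0.998260)·(7.0) = 28.26 m.

ΔE = 28.3 m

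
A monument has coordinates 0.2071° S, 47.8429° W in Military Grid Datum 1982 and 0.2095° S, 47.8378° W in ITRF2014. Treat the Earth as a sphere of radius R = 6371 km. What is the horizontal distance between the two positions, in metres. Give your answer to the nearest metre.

627 m

Δφ = -0.2095° − -0.2071° = -0.0024°; Δλ = -47.8378° − -47.8429° = +0.0051°.
1° along a meridian = πR/180 = 111195 m.
ΔN = Δφ × 111195 = -266.9 m; ΔE = Δλ × 111195 × cos(-0.2071°) = +0.0051 × 111195 × 0.999993 = 567.1 m.
Distance = √(ΔE² + ΔN²) = √(567.1² + (-266.9)²) = 626.7 m.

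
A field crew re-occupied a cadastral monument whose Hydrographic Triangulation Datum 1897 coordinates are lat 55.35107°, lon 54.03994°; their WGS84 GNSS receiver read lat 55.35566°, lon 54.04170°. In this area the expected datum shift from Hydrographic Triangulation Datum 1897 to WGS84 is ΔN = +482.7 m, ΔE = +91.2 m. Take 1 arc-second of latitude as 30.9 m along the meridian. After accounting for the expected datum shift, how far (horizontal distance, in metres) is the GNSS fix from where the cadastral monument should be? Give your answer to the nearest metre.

Observed coordinate differences: Δφ = +0.00459°, Δλ = +0.00176°.
Converting to metres (1° lat = 111240 m, cos φ = 0.568546): observed ΔN = 510.6 m, observed ΔE = 111.3 m.
Subtracting the expected shift leaves a residual of 510.6 − (482.7) = 27.9 m north and 111.3 − (91.2) = 20.1 m east.
Residual distance = √(27.9² + 20.1²) = 34.4 m.

34 m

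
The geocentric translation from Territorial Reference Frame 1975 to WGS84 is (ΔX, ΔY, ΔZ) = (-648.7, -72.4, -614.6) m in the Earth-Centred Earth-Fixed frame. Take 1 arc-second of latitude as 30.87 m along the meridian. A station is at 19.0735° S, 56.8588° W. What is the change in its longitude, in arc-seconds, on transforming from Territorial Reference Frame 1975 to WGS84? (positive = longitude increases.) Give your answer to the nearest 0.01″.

sin φ = -0.326781, cos φ = 0.945100, sin λ = -0.837326, cos λ = 0.546704.
East component: ΔE = −sin λ·ΔX + cos λ·ΔY = −(-0.837326)(-648.7) + (0.546704)(-72.4) = -582.75 m.
1° of latitude spans 3600 × 30.87 = 111132 m; at latitude φ, 1° of longitude spans that × cos φ = 105030.9 m, so Δλ = -582.75 / 105030.9 × 3600 = -19.974″.

Δλ = -19.97″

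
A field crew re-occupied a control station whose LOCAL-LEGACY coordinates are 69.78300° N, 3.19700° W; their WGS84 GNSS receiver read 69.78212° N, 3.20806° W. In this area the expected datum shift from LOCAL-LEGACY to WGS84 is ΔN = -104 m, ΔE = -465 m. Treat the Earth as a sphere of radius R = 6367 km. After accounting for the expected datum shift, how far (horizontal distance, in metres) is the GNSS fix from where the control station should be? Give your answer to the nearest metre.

41 m

Observed coordinate differences: Δφ = -0.00088°, Δλ = -0.01106°.
Converting to metres (1° lat = 111125 m, cos φ = 0.345577): observed ΔN = -97.8 m, observed ΔE = -424.7 m.
Subtracting the expected shift leaves a residual of -97.8 − (-104) = 6.2 m north and -424.7 − (-465) = 40.3 m east.
Residual distance = √(6.2² + 40.3²) = 40.7 m.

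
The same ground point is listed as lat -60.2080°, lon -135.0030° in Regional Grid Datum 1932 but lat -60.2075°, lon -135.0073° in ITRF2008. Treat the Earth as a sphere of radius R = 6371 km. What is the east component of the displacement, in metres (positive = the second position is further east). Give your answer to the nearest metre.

Δφ = -60.2075° − -60.2080° = +0.0005°; Δλ = -135.0073° − -135.0030° = -0.0043°.
1° along a meridian = πR/180 = 111195 m.
ΔN = Δφ × 111195 = 55.6 m; ΔE = Δλ × 111195 × cos(-60.2080°) = -0.0043 × 111195 × 0.496853 = -237.6 m.

ΔE = -238 m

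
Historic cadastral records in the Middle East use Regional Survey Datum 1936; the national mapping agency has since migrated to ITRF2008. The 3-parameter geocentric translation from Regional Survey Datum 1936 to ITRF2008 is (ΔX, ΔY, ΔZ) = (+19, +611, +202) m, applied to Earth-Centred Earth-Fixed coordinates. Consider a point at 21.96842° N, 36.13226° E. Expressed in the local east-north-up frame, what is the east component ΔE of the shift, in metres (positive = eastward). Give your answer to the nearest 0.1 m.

The local east axis at (φ, λ) is (−sin λ, cos λ, 0), so ΔE = −sin(36.13226°)·19 + cos(36.13226°)·611 = 482.28 m.

ΔE = 482.3 m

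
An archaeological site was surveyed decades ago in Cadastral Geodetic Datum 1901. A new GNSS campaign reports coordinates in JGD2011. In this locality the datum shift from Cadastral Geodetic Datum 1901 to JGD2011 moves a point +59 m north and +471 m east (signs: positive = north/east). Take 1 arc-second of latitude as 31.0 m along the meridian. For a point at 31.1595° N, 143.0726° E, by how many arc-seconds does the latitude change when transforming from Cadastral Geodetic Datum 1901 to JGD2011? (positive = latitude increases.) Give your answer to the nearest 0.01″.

Δφ = 1.90″

1″ of latitude = 31.00 m, so Δφ = 59.0 / 31.00 = 1.903″.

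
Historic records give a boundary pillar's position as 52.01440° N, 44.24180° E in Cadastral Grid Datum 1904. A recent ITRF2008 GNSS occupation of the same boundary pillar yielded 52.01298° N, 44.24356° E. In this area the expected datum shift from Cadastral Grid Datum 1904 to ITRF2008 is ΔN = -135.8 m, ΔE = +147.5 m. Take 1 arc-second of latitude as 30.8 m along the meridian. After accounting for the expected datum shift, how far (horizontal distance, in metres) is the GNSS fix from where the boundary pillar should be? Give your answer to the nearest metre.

Observed coordinate differences: Δφ = -0.00142°, Δλ = +0.00176°.
Converting to metres (1° lat = 110880 m, cos φ = 0.615463): observed ΔN = -157.4 m, observed ΔE = 120.1 m.
Subtracting the expected shift leaves a residual of -157.4 − (-135.8) = -21.6 m north and 120.1 − (147.5) = -27.4 m east.
Residual distance = √((-21.6)² + (-27.4)²) = 34.9 m.

35 m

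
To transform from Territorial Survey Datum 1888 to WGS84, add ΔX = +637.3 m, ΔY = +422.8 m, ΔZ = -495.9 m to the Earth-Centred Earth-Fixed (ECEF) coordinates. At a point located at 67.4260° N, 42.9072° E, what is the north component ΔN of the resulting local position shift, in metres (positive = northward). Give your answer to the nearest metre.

The local north axis is (−sin φ cos λ, −sin φ sin λ, cos φ), giving ΔN = -431.031 − 265.794 − 190.364 = -887.19 m.

ΔN = -887 m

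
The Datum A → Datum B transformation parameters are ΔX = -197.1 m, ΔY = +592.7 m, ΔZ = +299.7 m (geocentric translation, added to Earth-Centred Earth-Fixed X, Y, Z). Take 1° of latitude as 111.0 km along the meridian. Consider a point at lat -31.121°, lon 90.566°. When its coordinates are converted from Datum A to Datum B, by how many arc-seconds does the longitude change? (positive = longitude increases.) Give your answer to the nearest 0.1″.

Δλ = 7.2″

sin φ = -0.516847, cos φ = 0.856078, sin λ = 0.999951, cos λ = -0.009878.
East component: ΔE = −sin λ·ΔX + cos λ·ΔY = −(0.999951)(-197.1) + (-0.009878)(592.7) = 191.24 m.
1° of latitude spans 111000 m; at latitude φ, 1° of longitude spans that × cos φ = 95024.6 m, so Δλ = 191.24 / 95024.6 × 3600 = 7.245″.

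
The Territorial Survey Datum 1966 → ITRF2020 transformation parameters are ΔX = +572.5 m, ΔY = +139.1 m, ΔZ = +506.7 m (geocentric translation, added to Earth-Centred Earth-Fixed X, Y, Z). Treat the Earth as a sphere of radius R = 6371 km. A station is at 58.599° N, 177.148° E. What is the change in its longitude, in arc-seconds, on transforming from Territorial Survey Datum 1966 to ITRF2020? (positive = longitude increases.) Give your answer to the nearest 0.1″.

Δλ = -10.4″

sin φ = 0.853542, cos φ = 0.521025, sin λ = 0.049756, cos λ = -0.998761.
East component: ΔE = −sin λ·ΔX + cos λ·ΔY = −(0.049756)(572.5) + (-0.998761)(139.1) = -167.41 m.
1° of latitude spans πR/180 = 111195 m; at latitude φ, 1° of longitude spans that × cos φ = 57935.3 m, so Δλ = -167.41 / 57935.3 × 3600 = -10.403″.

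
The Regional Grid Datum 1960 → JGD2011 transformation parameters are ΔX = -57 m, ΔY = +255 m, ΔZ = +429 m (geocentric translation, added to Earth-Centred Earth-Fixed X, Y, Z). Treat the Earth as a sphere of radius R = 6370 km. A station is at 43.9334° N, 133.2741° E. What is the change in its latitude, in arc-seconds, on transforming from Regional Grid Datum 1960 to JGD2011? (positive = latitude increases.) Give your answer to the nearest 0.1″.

Δφ = 5.0″

sin φ = 0.693822, cos φ = 0.720147, sin λ = 0.728083, cos λ = -0.685489.
North component: ΔN = −sin φ cos λ·ΔX − sin φ sin λ·ΔY + cos φ·ΔZ = −(0.693822)(-0.685489)(-57) − (0.693822)(0.728083)(255) + (0.720147)(429) = 153.02 m.
1° of latitude spans πR/180 = 111177 m, so Δφ = 153.02 / 111177 × 3600 = 4.955″.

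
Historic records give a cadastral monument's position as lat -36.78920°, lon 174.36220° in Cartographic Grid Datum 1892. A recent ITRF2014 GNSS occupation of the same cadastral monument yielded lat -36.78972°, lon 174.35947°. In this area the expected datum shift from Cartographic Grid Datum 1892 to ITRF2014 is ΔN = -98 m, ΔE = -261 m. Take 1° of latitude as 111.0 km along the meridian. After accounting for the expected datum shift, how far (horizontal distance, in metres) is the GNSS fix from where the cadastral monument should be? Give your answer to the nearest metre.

44 m

Observed coordinate differences: Δφ = -0.00052°, Δλ = -0.00273°.
Converting to metres (1° lat = 111000 m, cos φ = 0.800844): observed ΔN = -57.7 m, observed ΔE = -242.7 m.
Subtracting the expected shift leaves a residual of -57.7 − (-98) = 40.3 m north and -242.7 − (-261) = 18.3 m east.
Residual distance = √(40.3² + 18.3²) = 44.3 m.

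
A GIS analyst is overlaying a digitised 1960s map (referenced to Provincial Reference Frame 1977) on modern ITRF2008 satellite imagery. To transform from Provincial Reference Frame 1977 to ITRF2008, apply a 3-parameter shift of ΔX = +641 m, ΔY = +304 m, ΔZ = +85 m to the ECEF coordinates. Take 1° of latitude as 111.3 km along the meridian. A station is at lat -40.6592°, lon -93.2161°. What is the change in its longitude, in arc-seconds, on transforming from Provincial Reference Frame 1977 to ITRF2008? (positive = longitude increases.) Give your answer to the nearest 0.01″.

sin φ = -0.651558, cos φ = 0.758598, sin λ = -0.998425, cos λ = -0.056102.
East component: ΔE = −sin λ·ΔX + cos λ·ΔY = −(-0.998425)(641) + (-0.056102)(304) = 622.94 m.
1° of latitude spans 111300 m; at latitude φ, 1° of longitude spans that × cos φ = 84432.0 m, so Δλ = 622.94 / 84432.0 × 3600 = 26.561″.

Δλ = 26.56″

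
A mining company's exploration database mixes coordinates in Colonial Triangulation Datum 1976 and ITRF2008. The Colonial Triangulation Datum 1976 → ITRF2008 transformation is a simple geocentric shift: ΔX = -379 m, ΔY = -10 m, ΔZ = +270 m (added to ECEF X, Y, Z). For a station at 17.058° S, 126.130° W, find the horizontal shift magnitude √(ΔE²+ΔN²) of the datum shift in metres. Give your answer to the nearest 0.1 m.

443.2 m

The local east axis at (φ, λ) is (−sin λ, cos λ, 0), so ΔE = −sin(-126.130°)·(-379) + cos(-126.130°)·(-10) = -300.22 m.
The local north axis is (−sin φ cos λ, −sin φ sin λ, cos φ), giving ΔN = 65.551 + 2.369 + 258.122 = 326.04 m.
Horizontal magnitude = √(ΔE² + ΔN²) = √((-300.22)² + 326.04²) = 443.21 m.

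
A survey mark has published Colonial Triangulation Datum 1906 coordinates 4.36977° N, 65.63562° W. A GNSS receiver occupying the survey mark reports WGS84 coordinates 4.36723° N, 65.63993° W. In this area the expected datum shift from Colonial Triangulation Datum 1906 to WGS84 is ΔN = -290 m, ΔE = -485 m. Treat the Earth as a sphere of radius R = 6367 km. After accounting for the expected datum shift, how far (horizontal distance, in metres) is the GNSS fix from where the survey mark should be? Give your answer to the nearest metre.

Observed coordinate differences: Δφ = -0.00254°, Δλ = -0.00431°.
Converting to metres (1° lat = 111125 m, cos φ = 0.997093): observed ΔN = -282.3 m, observed ΔE = -477.6 m.
Subtracting the expected shift leaves a residual of -282.3 − (-290) = 7.7 m north and -477.6 − (-485) = 7.4 m east.
Residual distance = √(7.7² + 7.4²) = 10.7 m.

11 m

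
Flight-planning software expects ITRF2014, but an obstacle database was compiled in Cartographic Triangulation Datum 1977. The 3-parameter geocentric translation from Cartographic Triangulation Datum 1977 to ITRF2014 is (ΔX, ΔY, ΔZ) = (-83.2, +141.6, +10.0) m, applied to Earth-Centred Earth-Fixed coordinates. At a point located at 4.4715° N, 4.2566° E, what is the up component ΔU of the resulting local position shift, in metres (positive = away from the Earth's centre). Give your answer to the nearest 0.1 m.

At φ = 4.4715°, λ = 4.2566°: sin φ = 0.077963, cos φ = 0.996956, sin λ = 0.074223, cos λ = 0.997242.
ΔU = cos φ cos λ·ΔX + cos φ sin λ·ΔY + sin φ·ΔZ = (0.996956)(0.997242)(-83.2) + (0.996956)(0.074223)(141.6) + (0.077963)(10.0) = -71.46 m.

ΔU = -71.5 m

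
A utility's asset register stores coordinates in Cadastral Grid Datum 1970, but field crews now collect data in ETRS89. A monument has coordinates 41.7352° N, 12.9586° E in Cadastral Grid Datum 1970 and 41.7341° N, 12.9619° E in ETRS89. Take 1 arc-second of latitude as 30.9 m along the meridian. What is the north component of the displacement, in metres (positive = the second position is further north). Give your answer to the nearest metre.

Δφ = 41.7341° − 41.7352° = -0.0011°; Δλ = 12.9619° − 12.9586° = +0.0033°.
1° of latitude = 3600 × 30.90 = 111240 m.
ΔN = Δφ × 111240 = -122.4 m; ΔE = Δλ × 111240 × cos(41.7352°) = +0.0033 × 111240 × 0.746229 = 273.9 m.

ΔN = -122 m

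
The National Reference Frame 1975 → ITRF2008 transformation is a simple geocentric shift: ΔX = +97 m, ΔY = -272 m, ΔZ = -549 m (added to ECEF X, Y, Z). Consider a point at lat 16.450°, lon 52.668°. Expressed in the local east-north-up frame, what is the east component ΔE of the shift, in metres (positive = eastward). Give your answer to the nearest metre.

ΔE = -242 m

The local east axis at (φ, λ) is (−sin λ, cos λ, 0), so ΔE = −sin(52.668°)·97 + cos(52.668°)·(-272) = -242.08 m.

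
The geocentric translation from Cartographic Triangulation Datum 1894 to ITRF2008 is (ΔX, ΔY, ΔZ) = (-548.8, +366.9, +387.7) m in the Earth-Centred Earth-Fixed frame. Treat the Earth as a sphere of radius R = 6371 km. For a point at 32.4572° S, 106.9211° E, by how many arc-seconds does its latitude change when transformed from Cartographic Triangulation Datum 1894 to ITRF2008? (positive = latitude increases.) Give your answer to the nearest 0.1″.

Δφ = 19.5″

sin φ = -0.536669, cos φ = 0.843793, sin λ = 0.956706, cos λ = -0.291055.
North component: ΔN = −sin φ cos λ·ΔX − sin φ sin λ·ΔY + cos φ·ΔZ = −(-0.536669)(-0.291055)(-548.8) − (-0.536669)(0.956706)(366.9) + (0.843793)(387.7) = 601.24 m.
1° of latitude spans πR/180 = 111195 m, so Δφ = 601.24 / 111195 × 3600 = 19.466″.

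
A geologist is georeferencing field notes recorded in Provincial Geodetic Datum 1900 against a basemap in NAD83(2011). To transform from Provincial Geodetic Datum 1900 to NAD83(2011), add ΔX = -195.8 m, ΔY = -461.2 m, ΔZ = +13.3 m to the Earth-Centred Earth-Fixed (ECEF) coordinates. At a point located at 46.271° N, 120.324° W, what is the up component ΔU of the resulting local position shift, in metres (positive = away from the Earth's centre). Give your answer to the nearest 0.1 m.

At φ = 46.271°, λ = -120.324°: sin φ = 0.722617, cos φ = 0.691248, sin λ = -0.863184, cos λ = -0.504889.
ΔU = cos φ cos λ·ΔX + cos φ sin λ·ΔY + sin φ·ΔZ = (0.691248)(-0.504889)(-195.8) + (0.691248)(-0.863184)(-461.2) + (0.722617)(13.3) = 353.13 m.

ΔU = 353.1 m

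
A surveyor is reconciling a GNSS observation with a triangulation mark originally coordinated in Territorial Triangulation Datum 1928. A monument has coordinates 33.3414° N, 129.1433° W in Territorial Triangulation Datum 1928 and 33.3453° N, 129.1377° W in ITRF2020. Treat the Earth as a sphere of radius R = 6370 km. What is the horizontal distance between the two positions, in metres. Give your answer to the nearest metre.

Δφ = 33.3453° − 33.3414° = +0.0039°; Δλ = -129.1377° − -129.1433° = +0.0056°.
1° along a meridian = πR/180 = 111177 m.
ΔN = Δφ × 111177 = 433.6 m; ΔE = Δλ × 111177 × cos(33.3414°) = +0.0056 × 111177 × 0.835410 = 520.1 m.
Distance = √(ΔE² + ΔN²) = √(520.1² + 433.6²) = 677.1 m.

677 m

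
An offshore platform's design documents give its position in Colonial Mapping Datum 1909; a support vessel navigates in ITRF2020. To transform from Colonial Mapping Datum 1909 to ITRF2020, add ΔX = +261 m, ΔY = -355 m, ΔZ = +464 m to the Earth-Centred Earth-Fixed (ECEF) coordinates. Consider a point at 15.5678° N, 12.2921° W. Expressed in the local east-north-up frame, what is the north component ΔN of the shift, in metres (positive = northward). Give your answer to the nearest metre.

ΔN = 358 m

At φ = 15.5678°, λ = -12.2921°: sin φ = 0.268378, cos φ = 0.963314, sin λ = -0.212896, cos λ = 0.977075.
ΔN = −sin φ cos λ·ΔX − sin φ sin λ·ΔY + cos φ·ΔZ = −(0.268378)(0.977075)(261) − (0.268378)(-0.212896)(-355) + (0.963314)(464) = 358.25 m.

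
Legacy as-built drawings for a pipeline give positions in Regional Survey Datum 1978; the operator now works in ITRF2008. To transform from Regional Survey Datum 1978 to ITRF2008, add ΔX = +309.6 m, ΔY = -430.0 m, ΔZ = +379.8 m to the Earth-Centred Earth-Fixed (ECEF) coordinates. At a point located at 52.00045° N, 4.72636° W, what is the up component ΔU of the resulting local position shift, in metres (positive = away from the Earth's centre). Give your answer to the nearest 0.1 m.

The local up (radial) axis is (cos φ cos λ, cos φ sin λ, sin φ), giving ΔU = 189.959 + 21.813 + 299.288 = 511.06 m.

ΔU = 511.1 m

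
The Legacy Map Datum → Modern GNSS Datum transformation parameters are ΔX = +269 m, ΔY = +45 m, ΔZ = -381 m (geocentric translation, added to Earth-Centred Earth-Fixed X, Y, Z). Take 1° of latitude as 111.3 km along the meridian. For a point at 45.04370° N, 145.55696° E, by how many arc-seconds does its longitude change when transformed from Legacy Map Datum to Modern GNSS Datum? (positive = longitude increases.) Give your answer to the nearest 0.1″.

sin φ = 0.707646, cos φ = 0.706567, sin λ = 0.565587, cos λ = -0.824689.
East component: ΔE = −sin λ·ΔX + cos λ·ΔY = −(0.565587)(269) + (-0.824689)(45) = -189.25 m.
1° of latitude spans 111300 m; at latitude φ, 1° of longitude spans that × cos φ = 78640.9 m, so Δλ = -189.25 / 78640.9 × 3600 = -8.664″.

Δλ = -8.7″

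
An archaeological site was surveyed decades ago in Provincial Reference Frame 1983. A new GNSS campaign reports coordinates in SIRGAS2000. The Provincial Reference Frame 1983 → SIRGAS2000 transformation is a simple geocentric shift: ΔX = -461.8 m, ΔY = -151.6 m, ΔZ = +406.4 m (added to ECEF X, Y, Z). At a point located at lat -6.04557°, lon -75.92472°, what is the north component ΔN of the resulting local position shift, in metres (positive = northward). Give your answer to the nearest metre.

At φ = -6.04557°, λ = -75.92472°: sin φ = -0.105319, cos φ = 0.994438, sin λ = -0.969977, cos λ = 0.243197.
ΔN = −sin φ cos λ·ΔX − sin φ sin λ·ΔY + cos φ·ΔZ = −(-0.105319)(0.243197)(-461.8) − (-0.105319)(-0.969977)(-151.6) + (0.994438)(406.4) = 407.80 m.

ΔN = 408 m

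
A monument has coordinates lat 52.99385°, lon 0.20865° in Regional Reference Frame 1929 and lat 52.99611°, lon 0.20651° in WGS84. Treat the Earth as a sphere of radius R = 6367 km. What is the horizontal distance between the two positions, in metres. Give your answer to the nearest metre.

Δφ = 52.99611° − 52.99385° = +0.00226°; Δλ = 0.20651° − 0.20865° = -0.00214°.
1° along a meridian = πR/180 = 111125 m.
ΔN = Δφ × 111125 = 251.1 m; ΔE = Δλ × 111125 × cos(52.99385°) = -0.00214 × 111125 × 0.601901 = -143.1 m.
Distance = √(ΔE² + ΔN²) = √((-143.1)² + 251.1²) = 289.1 m.

289 m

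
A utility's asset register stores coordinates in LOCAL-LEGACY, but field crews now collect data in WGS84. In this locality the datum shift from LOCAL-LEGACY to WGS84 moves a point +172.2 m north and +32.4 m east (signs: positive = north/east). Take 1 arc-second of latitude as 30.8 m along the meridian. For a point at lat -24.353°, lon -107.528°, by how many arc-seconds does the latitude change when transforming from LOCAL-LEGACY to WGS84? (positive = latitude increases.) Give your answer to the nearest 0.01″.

1″ of latitude = 30.80 m, so Δφ = 172.2 / 30.80 = 5.591″.

Δφ = 5.59″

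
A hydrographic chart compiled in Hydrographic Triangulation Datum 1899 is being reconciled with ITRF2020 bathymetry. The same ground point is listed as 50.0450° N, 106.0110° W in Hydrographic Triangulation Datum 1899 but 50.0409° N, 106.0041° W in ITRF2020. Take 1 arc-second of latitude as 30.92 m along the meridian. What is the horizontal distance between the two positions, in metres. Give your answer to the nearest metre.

Δφ = 50.0409° − 50.0450° = -0.0041°; Δλ = -106.0041° − -106.0110° = +0.0069°.
1° of latitude = 3600 × 30.92 = 111312 m.
ΔN = Δφ × 111312 = -456.4 m; ΔE = Δλ × 111312 × cos(50.0450°) = +0.0069 × 111312 × 0.642186 = 493.2 m.
Distance = √(ΔE² + ΔN²) = √(493.2² + (-456.4)²) = 672.0 m.

672 m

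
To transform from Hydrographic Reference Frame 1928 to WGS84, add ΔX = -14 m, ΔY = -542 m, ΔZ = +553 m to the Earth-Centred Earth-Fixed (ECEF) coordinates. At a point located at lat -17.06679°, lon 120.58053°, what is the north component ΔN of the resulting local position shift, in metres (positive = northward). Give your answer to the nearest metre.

At φ = -17.06679°, λ = 120.58053°: sin φ = -0.293486, cos φ = 0.955963, sin λ = 0.860915, cos λ = -0.508749.
ΔN = −sin φ cos λ·ΔX − sin φ sin λ·ΔY + cos φ·ΔZ = −(-0.293486)(-0.508749)(-14) − (-0.293486)(0.860915)(-542) + (0.955963)(553) = 393.79 m.

ΔN = 394 m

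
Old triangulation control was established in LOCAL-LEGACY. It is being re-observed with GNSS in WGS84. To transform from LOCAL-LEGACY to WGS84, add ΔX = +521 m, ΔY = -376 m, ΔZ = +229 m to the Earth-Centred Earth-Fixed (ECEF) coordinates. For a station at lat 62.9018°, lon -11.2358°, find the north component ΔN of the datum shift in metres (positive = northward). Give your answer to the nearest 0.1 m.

ΔN = -415.8 m

The local north axis is (−sin φ cos λ, −sin φ sin λ, cos φ), giving ΔN = -454.919 − 65.220 + 104.313 = -415.83 m.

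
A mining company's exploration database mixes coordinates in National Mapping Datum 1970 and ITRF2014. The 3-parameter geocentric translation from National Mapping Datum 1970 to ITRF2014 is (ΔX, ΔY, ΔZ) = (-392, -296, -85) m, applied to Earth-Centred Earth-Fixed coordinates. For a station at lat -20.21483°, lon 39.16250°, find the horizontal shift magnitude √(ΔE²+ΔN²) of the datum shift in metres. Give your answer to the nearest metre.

At φ = -20.21483°, λ = 39.16250°: sin φ = -0.345541, cos φ = 0.938404, sin λ = 0.631522, cos λ = 0.775358.
ΔE = −sin λ·ΔX + cos λ·ΔY = −(0.631522)·(-392) + (0.775358)·(-296) = 18.05 m.
ΔN = −sin φ cos λ·ΔX − sin φ sin λ·ΔY + cos φ·ΔZ = −(-0.345541)(0.775358)(-392) − (-0.345541)(0.631522)(-296) + (0.938404)(-85) = -249.38 m.
Horizontal magnitude = √(ΔE² + ΔN²) = √(18.05² + (-249.38)²) = 250.03 m.

250 m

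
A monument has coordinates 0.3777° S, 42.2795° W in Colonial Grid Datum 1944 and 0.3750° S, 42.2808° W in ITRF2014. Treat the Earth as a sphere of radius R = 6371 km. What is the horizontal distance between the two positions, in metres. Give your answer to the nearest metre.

Δφ = -0.3750° − -0.3777° = +0.0027°; Δλ = -42.2808° − -42.2795° = -0.0013°.
1° along a meridian = πR/180 = 111195 m.
ΔN = Δφ × 111195 = 300.2 m; ΔE = Δλ × 111195 × cos(-0.3777°) = -0.0013 × 111195 × 0.999978 = -144.6 m.
Distance = √(ΔE² + ΔN²) = √((-144.6)² + 300.2²) = 333.2 m.

333 m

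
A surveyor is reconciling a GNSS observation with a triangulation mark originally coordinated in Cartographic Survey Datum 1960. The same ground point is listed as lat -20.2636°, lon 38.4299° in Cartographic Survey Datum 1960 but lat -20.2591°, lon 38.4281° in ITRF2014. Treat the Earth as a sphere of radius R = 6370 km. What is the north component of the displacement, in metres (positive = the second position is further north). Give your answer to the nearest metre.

ΔN = 500 m

Δφ = -20.2591° − -20.2636° = +0.0045°; Δλ = 38.4281° − 38.4299° = -0.0018°.
1° along a meridian = πR/180 = 111177 m.
ΔN = Δφ × 111177 = 500.3 m; ΔE = Δλ × 111177 × cos(-20.2636°) = -0.0018 × 111177 × 0.938109 = -187.7 m.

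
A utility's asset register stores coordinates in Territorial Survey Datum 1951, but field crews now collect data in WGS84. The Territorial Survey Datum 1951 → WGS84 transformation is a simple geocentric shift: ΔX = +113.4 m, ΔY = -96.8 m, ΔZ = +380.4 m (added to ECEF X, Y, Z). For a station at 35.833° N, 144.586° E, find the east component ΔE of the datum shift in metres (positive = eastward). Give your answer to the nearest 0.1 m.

ΔE = 13.2 m

At φ = 35.833°, λ = 144.586°: sin φ = 0.585425, cos φ = 0.810727, sin λ = 0.579480, cos λ = -0.814986.
ΔE = −sin λ·ΔX + cos λ·ΔY = −(0.579480)·(113.4) + (-0.814986)·(-96.8) = 13.18 m.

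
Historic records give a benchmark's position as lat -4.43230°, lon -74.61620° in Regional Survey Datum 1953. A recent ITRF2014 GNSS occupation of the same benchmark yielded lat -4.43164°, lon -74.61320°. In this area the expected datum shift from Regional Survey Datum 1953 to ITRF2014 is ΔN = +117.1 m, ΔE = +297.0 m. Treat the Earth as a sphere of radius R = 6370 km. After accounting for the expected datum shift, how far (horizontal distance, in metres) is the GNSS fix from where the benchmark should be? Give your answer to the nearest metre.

56 m

Observed coordinate differences: Δφ = +0.00066°, Δλ = +0.00300°.
Converting to metres (1° lat = 111177 m, cos φ = 0.997009): observed ΔN = 73.4 m, observed ΔE = 332.5 m.
Subtracting the expected shift leaves a residual of 73.4 − (117.1) = -43.7 m north and 332.5 − (297.0) = 35.5 m east.
Residual distance = √((-43.7)² + 35.5²) = 56.3 m.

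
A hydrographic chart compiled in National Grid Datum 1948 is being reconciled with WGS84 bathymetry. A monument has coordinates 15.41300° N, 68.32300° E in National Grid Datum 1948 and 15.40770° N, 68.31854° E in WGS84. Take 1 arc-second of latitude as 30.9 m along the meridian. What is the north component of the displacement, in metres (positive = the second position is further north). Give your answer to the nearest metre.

ΔN = -590 m

Δφ = 15.40770° − 15.41300° = -0.00530°; Δλ = 68.31854° − 68.32300° = -0.00446°.
1° of latitude = 3600 × 30.90 = 111240 m.
ΔN = Δφ × 111240 = -589.6 m; ΔE = Δλ × 111240 × cos(15.41300°) = -0.00446 × 111240 × 0.964035 = -478.3 m.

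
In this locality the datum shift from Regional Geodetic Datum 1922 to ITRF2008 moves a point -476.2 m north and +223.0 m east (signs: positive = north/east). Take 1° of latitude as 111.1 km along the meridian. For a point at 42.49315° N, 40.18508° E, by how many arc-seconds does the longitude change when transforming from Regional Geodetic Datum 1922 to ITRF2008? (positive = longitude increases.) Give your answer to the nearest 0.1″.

Δλ = 9.8″

At latitude 42.49315°, cos φ = 0.737358.
1° of longitude at this latitude = 111.1 × cos φ = 81.92 km, so Δλ = 223.0 / 81920.5 = 0.0027222° = 9.800″.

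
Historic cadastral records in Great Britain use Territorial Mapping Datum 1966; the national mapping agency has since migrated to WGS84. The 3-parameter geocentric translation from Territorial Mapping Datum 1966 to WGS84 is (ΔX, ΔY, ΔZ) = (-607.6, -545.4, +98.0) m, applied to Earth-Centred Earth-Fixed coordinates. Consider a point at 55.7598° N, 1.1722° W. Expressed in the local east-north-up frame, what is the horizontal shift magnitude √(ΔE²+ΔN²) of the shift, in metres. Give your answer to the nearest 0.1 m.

782.0 m

At φ = 55.7598°, λ = -1.1722°: sin φ = 0.826686, cos φ = 0.562664, sin λ = -0.020457, cos λ = 0.999791.
ΔE = −sin λ·ΔX + cos λ·ΔY = −(-0.020457)·(-607.6) + (0.999791)·(-545.4) = -557.72 m.
ΔN = −sin φ cos λ·ΔX − sin φ sin λ·ΔY + cos φ·ΔZ = −(0.826686)(0.999791)(-607.6) − (0.826686)(-0.020457)(-545.4) + (0.562664)(98.0) = 548.11 m.
Horizontal magnitude = √(ΔE² + ΔN²) = √((-557.72)² + 548.11²) = 781.96 m.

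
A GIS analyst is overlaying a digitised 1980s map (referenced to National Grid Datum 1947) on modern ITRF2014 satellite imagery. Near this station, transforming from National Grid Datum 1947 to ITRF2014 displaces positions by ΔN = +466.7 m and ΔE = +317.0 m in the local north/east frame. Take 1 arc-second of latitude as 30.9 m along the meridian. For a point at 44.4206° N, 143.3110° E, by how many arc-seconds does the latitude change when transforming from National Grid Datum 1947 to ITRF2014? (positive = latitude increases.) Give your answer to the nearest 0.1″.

Δφ = 15.1″

1″ of latitude = 30.90 m, so Δφ = 466.7 / 30.90 = 15.104″.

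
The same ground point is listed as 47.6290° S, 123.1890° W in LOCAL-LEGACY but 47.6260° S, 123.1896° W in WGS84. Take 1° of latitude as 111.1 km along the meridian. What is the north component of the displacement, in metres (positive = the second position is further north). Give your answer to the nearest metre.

Δφ = -47.6260° − -47.6290° = +0.0030°; Δλ = -123.1896° − -123.1890° = -0.0006°.
ΔN = Δφ × 111100 = 333.3 m; ΔE = Δλ × 111100 × cos(-47.6290°) = -0.0006 × 111100 × 0.673929 = -44.9 m.

ΔN = 333 m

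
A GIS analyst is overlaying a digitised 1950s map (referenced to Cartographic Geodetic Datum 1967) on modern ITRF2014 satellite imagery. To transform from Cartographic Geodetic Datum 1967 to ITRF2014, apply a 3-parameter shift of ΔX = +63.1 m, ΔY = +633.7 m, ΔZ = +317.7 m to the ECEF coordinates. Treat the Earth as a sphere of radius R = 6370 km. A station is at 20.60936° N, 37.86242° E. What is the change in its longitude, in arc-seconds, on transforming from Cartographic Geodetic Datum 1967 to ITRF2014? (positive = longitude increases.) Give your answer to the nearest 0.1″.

Δλ = 16.0″

sin φ = 0.351995, cos φ = 0.936002, sin λ = 0.613768, cos λ = 0.789487.
East component: ΔE = −sin λ·ΔX + cos λ·ΔY = −(0.613768)(63.1) + (0.789487)(633.7) = 461.57 m.
1° of latitude spans πR/180 = 111177 m; at latitude φ, 1° of longitude spans that × cos φ = 104062.3 m, so Δλ = 461.57 / 104062.3 × 3600 = 15.968″.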